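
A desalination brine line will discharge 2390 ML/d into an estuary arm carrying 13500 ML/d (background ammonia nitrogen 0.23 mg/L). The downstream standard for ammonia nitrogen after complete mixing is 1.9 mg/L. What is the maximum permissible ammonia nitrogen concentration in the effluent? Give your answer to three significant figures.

At the limit, (Qr·Cr + Qe·Cₑ)/(Qr + Qe) = 1.9:
Cₑ = (15890·1.9 − 13500·0.2300) / 2390 = 11.33 mg/L.

11.3 mg/L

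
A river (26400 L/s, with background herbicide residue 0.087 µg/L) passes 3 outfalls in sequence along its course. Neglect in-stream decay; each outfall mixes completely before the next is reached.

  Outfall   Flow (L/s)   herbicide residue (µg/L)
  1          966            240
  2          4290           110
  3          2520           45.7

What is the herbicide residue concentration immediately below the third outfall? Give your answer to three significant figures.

24.0 µg/L

After outfall 1: Q = 26400 + 966.0 = 27370 L/s; C = (26400·0.08700 + 966.0·240.0)/27370 = 8.556 µg/L.
After outfall 2: Q = 27370 + 4290 = 31660 L/s; C = (27370·8.556 + 4290·110.0)/31660 = 22.30 µg/L.
After outfall 3: Q = 31660 + 2520 = 34180 L/s; C = (31660·22.30 + 2520·45.70)/34180 = 24.03 µg/L.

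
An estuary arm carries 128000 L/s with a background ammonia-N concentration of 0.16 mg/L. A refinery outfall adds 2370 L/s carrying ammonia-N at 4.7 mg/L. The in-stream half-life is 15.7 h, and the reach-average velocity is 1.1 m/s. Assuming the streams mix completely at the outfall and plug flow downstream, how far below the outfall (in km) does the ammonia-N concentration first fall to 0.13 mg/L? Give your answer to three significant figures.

Mixed concentration C = ΣQC/ΣQ = (128000·0.1600 + 2370·4.700) / 130400 = 31620/130400 = 0.2425 mg/L.
Half-life 15.7 h → k = ln 2 / 15.7 = 0.04415 h⁻¹ = 1.060 d⁻¹.
Set 0.2425·exp(−k·t) = 0.13 → t = ln(0.2425/0.13)/k = 50850 s = 14.12 h.
Distance = v·t = 1.1·50850 = 55930 m = 55.93 km.

55.9 km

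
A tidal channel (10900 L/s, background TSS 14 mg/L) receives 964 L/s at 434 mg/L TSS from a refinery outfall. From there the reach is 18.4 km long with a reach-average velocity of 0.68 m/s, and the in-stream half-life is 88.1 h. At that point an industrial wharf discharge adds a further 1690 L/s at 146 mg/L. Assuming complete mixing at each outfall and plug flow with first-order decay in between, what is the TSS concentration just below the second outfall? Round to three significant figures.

Mass balance: C = (10900·14.00 + 964.0·434.0) / 11860 = 571000/11860 = 48.13 mg/L; combined flow 11860 L/s.
Travel time t = 18.4·1000 / 0.68 = 27060 s = 7.516 h.
Half-life 88.1 h → k = ln 2 / 88.1 = 0.007868 h⁻¹ = 0.1888 d⁻¹.
After decay, C = 48.13 × e^(−kt) = 48.13 × 0.9426 = 45.36 mg/L.
At the second outfall, C = (11860·45.36 + 1690·146.0) / (11860 + 1690) = 57.91 mg/L.

57.9 mg/L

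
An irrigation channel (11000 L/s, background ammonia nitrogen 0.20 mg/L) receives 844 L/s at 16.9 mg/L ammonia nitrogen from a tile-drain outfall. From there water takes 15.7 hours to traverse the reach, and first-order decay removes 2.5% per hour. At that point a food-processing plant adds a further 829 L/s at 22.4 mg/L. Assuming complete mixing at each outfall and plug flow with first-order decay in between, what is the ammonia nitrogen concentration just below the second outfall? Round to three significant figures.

2.34 mg/L

Mass balance: C = (11000·0.2000 + 844.0·16.90) / 11840 = 16460/11840 = 1.390 mg/L; combined flow 11840 L/s.
2.5%/h lost → k = −ln(1 − 0.025) = 0.02532 h⁻¹.
After decay, C = 1.390 × e^(−kt) = 1.390 × 0.6720 = 0.9341 mg/L.
At the second outfall, C = (11840·0.9341 + 829.0·22.40) / (11840 + 829.0) = 2.338 mg/L.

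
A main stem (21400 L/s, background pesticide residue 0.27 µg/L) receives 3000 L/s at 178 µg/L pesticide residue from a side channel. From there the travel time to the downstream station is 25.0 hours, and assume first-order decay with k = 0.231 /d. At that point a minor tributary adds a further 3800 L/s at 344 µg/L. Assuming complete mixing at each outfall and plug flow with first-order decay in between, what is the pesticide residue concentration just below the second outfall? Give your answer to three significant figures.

Flow-weighted average: C = (21400·0.2700 + 3000·178.0) / 24400 = 539800/24400 = 22.12 µg/L; combined flow 24400 L/s.
First-order decay: C = 22.12·exp(−k·t) = 22.12·0.7861 = 17.39 µg/L.
Second outfall: C = (24400·17.39 + 3800·344.0)/28200 = 61.40 µg/L.

61.4 µg/L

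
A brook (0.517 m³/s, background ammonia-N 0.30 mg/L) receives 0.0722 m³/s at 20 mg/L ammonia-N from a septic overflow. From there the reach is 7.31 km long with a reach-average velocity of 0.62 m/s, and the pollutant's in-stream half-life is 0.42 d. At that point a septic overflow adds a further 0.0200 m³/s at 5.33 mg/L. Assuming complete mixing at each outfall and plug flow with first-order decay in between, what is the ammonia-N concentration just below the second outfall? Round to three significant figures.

2.27 mg/L

After mixing, C = (0.5170·0.3000 + 0.07220·20.00) / 0.5892 = 1.599/0.5892 = 2.714 mg/L; combined flow 0.5892 m³/s.
Travel time t = 7.31·1000 / 0.62 = 11790 s = 3.275 h.
Half-life 0.42 d → k = ln 2 / 0.42 = 1.650 d⁻¹.
After decay, C = 2.714 × e^(−kt) = 2.714 × 0.7983 = 2.167 mg/L.
Second outfall: C = (0.5892·2.167 + 0.02000·5.330)/0.6092 = 2.271 mg/L.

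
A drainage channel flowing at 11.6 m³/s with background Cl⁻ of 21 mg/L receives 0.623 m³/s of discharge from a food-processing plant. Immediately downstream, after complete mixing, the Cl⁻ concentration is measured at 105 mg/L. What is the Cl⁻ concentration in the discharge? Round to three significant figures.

1670 mg/L

Mass balance: 11.60·21.00 + 0.6230·Cₑ = 12.22·105.0
→ Cₑ = (12.22·105.0 − 11.60·21.00) / 0.6230 = 1669 mg/L.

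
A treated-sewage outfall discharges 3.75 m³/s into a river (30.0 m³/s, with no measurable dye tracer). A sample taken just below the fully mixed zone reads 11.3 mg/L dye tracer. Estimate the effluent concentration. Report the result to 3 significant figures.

102 mg/L

Mass balance: 30.00·0 + 3.750·Cₑ = 33.75·11.30
→ Cₑ = (33.75·11.30 − 30.00·0) / 3.750 = 101.7 mg/L.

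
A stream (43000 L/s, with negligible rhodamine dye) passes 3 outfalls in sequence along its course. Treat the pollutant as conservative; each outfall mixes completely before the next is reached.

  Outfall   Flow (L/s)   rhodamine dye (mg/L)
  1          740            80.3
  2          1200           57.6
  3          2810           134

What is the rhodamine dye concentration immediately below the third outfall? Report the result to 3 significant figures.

Below outfall 1: Q → 43740 L/s, C = (43000·0 + 740.0·80.30)/43740 = 1.359 mg/L.
Below outfall 2: Q → 44940 L/s, C = (43740·1.359 + 1200·57.60)/44940 = 2.860 mg/L.
Below outfall 3: Q → 47750 L/s, C = (44940·2.860 + 2810·134.0)/47750 = 10.58 mg/L.

10.6 mg/L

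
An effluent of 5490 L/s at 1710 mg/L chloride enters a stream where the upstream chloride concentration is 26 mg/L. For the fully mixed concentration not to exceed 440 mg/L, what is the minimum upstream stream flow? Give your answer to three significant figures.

16800 L/s

Set C_mix = 440: (Q·26.00 + 5490·1710) / (Q + 5490) = 440
→ Q = 5490·(1710 − 440)/(440 − 26.00) = 16840 L/s.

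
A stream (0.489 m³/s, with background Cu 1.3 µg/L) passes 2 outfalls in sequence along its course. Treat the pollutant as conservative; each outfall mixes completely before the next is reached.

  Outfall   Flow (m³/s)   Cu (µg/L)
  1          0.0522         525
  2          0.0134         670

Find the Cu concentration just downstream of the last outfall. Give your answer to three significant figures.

66.7 µg/L

Outfall 1: combined Q = 0.5412 m³/s; C = (0.4890·1.300 + 0.05220·525.0)/0.5412 = 51.81 µg/L.
Outfall 2: combined Q = 0.5546 m³/s; C = (0.5412·51.81 + 0.01340·670.0)/0.5546 = 66.75 µg/L.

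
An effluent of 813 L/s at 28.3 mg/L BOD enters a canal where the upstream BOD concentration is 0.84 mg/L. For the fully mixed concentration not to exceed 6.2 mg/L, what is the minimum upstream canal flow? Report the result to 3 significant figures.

3350 L/s

Set C_mix = 6.2: (Q·0.8400 + 813.0·28.30) / (Q + 813.0) = 6.2
→ Q = 813.0·(28.30 − 6.2)/(6.2 − 0.8400) = 3352 L/s.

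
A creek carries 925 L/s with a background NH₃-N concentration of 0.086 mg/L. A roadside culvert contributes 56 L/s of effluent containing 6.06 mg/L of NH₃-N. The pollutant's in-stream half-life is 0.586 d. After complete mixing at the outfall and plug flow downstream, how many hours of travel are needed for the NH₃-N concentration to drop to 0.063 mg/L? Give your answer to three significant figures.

38.8 h

Conservation of mass: C = (925.0·0.08600 + 56.00·6.060) / 981.0 = 418.9/981.0 = 0.4270 mg/L.
Half-life 0.586 d → k = ln 2 / 0.586 = 1.183 d⁻¹.
0.4270·exp(−k·t) = 0.063 → t = ln(0.4270/0.063)/k = 139800 s = 38.83 h.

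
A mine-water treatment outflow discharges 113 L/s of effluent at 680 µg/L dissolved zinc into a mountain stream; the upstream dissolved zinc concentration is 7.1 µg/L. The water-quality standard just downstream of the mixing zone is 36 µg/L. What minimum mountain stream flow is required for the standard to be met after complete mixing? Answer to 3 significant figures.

Set C_mix = 36: (Q·7.100 + 113.0·680.0) / (Q + 113.0) = 36
→ Q = 113.0·(680.0 − 36)/(36 − 7.100) = 2518 L/s.

2520 L/s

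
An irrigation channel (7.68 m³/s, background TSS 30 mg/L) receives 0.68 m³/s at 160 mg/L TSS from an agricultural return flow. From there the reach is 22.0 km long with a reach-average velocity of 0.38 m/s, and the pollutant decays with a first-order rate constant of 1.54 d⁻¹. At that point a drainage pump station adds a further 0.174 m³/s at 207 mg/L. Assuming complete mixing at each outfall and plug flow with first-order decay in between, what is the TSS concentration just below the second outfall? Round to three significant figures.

18.4 mg/L

Mixed concentration C = ΣQC/ΣQ = (7.680·30.00 + 0.6800·160.0) / 8.360 = 339.2/8.360 = 40.57 mg/L; combined flow 8.360 m³/s.
Travel time t = 22.0·1000 / 0.38 = 57890 s = 16.08 h.
After decay, C = 40.57 × e^(−kt) = 40.57 × 0.3563 = 14.46 mg/L.
At the second outfall, C = (8.360·14.46 + 0.1740·207.0) / (8.360 + 0.1740) = 18.38 mg/L.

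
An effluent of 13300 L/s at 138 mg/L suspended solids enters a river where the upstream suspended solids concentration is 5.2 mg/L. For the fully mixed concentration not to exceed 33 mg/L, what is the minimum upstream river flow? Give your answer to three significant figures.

Set C_mix = 33: (Q·5.200 + 13300·138.0) / (Q + 13300) = 33
→ Q = 13300·(138.0 − 33)/(33 − 5.200) = 50230 L/s.

50200 L/s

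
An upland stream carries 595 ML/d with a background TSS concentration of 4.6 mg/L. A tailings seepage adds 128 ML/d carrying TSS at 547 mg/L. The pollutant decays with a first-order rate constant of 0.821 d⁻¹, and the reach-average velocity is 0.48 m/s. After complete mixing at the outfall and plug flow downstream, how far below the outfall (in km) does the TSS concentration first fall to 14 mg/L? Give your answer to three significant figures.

99.6 km

Conservation of mass: C = (595.0·4.600 + 128.0·547.0) / 723.0 = 72750/723.0 = 100.6 mg/L.
Set 100.6·exp(−k·t) = 14 → t = ln(100.6/14)/k = 207600 s = 57.66 h.
Distance = v·t = 0.48·207600 = 99630 m = 99.63 km.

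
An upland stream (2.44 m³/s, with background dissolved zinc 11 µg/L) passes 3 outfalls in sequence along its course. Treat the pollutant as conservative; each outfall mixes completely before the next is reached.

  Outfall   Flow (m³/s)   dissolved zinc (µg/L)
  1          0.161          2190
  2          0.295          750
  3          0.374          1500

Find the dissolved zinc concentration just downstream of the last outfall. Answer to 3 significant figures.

Outfall 1: combined Q = 2.601 m³/s; C = (2.440·11.00 + 0.1610·2190)/2.601 = 145.9 µg/L.
Outfall 2: combined Q = 2.896 m³/s; C = (2.601·145.9 + 0.2950·750.0)/2.896 = 207.4 µg/L.
Outfall 3: combined Q = 3.270 m³/s; C = (2.896·207.4 + 0.3740·1500)/3.270 = 355.3 µg/L.

355 µg/L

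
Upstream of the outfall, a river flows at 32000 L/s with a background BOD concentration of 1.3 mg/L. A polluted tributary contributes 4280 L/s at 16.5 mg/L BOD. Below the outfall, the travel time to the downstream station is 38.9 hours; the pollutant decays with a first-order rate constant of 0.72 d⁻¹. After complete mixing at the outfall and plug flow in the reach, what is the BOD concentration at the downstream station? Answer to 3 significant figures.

0.963 mg/L

Flow-weighted average: C = (32000·1.300 + 4280·16.50) / 36280 = 112200/36280 = 3.093 mg/L.
Applying C = C₀e^(−kt): 3.093 × 0.3113 = 0.9629 mg/L.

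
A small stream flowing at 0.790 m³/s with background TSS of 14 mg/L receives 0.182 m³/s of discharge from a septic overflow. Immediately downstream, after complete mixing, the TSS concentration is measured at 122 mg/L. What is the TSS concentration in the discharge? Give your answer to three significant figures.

Mass balance: 0.7900·14.00 + 0.1820·Cₑ = 0.9720·122.0
→ Cₑ = (0.9720·122.0 − 0.7900·14.00) / 0.1820 = 590.8 mg/L.

591 mg/L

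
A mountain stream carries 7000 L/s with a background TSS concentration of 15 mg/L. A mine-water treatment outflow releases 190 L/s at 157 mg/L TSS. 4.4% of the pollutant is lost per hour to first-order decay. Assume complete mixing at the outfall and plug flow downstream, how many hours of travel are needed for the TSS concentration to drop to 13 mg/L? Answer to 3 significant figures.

8.14 h

Mass balance: C = (7000·15.00 + 190.0·157.0) / 7190 = 134800/7190 = 18.75 mg/L.
4.4%/h lost → k = −ln(1 − 0.044) = 0.04500 h⁻¹.
18.75·exp(−k·t) = 13 → t = ln(18.75/13)/k = 29310 s = 8.142 h.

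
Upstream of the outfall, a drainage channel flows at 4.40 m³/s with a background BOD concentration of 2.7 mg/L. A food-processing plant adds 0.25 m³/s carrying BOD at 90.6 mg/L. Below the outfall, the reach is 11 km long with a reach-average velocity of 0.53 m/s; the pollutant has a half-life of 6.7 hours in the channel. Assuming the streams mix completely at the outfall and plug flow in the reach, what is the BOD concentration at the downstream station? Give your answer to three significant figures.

Mixed concentration C = ΣQC/ΣQ = (4.400·2.700 + 0.2500·90.60) / 4.650 = 34.53/4.650 = 7.426 mg/L.
Travel time t = 11·1000 / 0.53 = 20750 s = 5.765 h.
Half-life 6.7 h → k = ln 2 / 6.7 = 0.1035 h⁻¹ = 2.483 d⁻¹.
Applying C = C₀e^(−kt): 7.426 × 0.5508 = 4.090 mg/L.

4.09 mg/L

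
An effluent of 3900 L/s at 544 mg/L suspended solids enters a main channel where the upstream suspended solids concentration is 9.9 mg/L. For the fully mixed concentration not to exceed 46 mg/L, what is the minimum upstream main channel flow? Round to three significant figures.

Set C_mix = 46: (Q·9.900 + 3900·544.0) / (Q + 3900) = 46
→ Q = 3900·(544.0 − 46)/(46 − 9.900) = 53800 L/s.

53800 L/s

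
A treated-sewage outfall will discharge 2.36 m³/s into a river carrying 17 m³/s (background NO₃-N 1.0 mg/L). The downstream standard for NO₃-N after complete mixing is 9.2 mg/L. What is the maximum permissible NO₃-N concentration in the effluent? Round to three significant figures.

68.3 mg/L

At the limit, (Qr·Cr + Qe·Cₑ)/(Qr + Qe) = 9.2:
Cₑ = (19.36·9.2 − 17.00·1.000) / 2.360 = 68.27 mg/L.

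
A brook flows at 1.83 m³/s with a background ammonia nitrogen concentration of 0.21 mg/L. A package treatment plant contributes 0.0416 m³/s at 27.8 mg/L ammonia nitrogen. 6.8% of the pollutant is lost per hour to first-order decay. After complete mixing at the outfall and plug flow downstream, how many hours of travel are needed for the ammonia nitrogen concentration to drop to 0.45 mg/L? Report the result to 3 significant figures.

8.58 h

Conservation of mass: C = (1.830·0.2100 + 0.04160·27.80) / 1.872 = 1.541/1.872 = 0.8232 mg/L.
6.8%/h lost → k = −ln(1 − 0.068) = 0.07042 h⁻¹.
0.8232·exp(−k·t) = 0.45 → t = ln(0.8232/0.45)/k = 30880 s = 8.577 h.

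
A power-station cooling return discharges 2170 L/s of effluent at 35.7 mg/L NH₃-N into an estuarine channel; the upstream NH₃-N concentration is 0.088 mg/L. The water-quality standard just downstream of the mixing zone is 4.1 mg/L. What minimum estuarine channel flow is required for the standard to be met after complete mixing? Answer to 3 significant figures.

Set C_mix = 4.1: (Q·0.08800 + 2170·35.70) / (Q + 2170) = 4.1
→ Q = 2170·(35.70 − 4.1)/(4.1 − 0.08800) = 17090 L/s.

17100 L/s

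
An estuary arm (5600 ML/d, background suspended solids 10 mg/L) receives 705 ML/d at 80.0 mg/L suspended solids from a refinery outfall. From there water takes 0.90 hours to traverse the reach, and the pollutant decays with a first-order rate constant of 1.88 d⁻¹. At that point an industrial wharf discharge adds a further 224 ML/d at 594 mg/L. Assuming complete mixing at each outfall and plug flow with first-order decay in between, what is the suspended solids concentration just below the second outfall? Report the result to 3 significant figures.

After mixing, C = (5600·10.00 + 705.0·80.00) / 6305 = 112400/6305 = 17.83 mg/L; combined flow 6305 ML/d.
First-order decay: C = 17.83·exp(−k·t) = 17.83·0.9319 = 16.61 mg/L.
At the second outfall, C = (6305·16.61 + 224.0·594.0) / (6305 + 224.0) = 36.42 mg/L.

36.4 mg/L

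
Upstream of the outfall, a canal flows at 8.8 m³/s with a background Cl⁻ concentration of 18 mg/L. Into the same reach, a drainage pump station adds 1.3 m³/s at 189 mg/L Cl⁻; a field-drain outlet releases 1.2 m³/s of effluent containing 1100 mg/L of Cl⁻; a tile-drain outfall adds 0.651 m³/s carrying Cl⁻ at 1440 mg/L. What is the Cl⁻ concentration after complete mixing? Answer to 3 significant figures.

After mixing, C = (8.800·18.00 + 1.300·189.0 + 1.200·1100 + 0.6510·1440) / 11.95 = 2662/11.95 = 222.7 mg/L.

223 mg/L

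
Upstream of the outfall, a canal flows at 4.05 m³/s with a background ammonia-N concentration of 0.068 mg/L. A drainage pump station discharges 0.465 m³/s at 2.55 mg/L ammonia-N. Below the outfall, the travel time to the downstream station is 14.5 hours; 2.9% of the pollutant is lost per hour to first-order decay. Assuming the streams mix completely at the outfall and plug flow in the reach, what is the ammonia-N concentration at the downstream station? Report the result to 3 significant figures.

Flow-weighted average: C = (4.050·0.06800 + 0.4650·2.550) / 4.515 = 1.461/4.515 = 0.3236 mg/L.
2.9%/h lost → k = −ln(1 − 0.029) = 0.02943 h⁻¹.
After decay, C = 0.3236 × e^(−kt) = 0.3236 × 0.6526 = 0.2112 mg/L.

0.211 mg/L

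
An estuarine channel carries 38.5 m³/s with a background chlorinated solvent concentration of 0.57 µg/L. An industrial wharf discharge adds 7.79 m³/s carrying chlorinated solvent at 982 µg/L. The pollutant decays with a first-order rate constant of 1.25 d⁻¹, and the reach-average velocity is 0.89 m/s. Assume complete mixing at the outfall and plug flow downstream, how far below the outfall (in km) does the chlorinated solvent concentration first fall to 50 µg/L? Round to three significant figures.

After mixing, C = (38.50·0.5700 + 7.790·982.0) / 46.29 = 7672/46.29 = 165.7 µg/L.
Set 165.7·exp(−k·t) = 50 → t = ln(165.7/50)/k = 82830 s = 23.01 h.
Distance = v·t = 0.89·82830 = 73720 m = 73.72 km.

73.7 km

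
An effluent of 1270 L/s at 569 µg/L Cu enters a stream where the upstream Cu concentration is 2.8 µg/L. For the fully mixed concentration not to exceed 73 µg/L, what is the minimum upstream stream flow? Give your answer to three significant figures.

Set C_mix = 73: (Q·2.800 + 1270·569.0) / (Q + 1270) = 73
→ Q = 1270·(569.0 − 73)/(73 − 2.800) = 8973 L/s.

8970 L/s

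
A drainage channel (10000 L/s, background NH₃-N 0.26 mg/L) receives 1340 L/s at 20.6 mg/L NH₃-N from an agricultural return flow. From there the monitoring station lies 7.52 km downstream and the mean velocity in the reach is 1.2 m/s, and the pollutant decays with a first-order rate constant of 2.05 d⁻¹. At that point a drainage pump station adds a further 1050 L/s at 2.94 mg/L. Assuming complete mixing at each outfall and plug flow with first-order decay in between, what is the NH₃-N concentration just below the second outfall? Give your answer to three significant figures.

Flow-weighted average: C = (10000·0.2600 + 1340·20.60) / 11340 = 30200/11340 = 2.663 mg/L; combined flow 11340 L/s.
Travel time t = 7.52·1000 / 1.2 = 6267 s = 1.741 h.
Applying C = C₀e^(−kt): 2.663 × 0.8618 = 2.295 mg/L.
At the second outfall, C = (11340·2.295 + 1050·2.940) / (11340 + 1050) = 2.350 mg/L.

2.35 mg/L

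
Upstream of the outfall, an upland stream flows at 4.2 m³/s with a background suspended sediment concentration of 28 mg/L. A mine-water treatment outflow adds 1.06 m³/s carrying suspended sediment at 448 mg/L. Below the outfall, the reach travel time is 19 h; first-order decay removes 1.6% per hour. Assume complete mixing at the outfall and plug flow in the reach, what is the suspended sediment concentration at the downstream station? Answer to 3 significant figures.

After mixing, C = (4.200·28.00 + 1.060·448.0) / 5.260 = 592.5/5.260 = 112.6 mg/L.
1.6%/h lost → k = −ln(1 − 0.016) = 0.01613 h⁻¹.
After decay, C = 112.6 × e^(−kt) = 112.6 × 0.7360 = 82.91 mg/L.

82.9 mg/L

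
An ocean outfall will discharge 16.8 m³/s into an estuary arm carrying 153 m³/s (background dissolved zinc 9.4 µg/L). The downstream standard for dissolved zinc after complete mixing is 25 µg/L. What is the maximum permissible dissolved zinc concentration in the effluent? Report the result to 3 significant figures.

At the limit, (Qr·Cr + Qe·Cₑ)/(Qr + Qe) = 25:
Cₑ = (169.8·25 − 153.0·9.400) / 16.80 = 167.1 µg/L.

167 µg/L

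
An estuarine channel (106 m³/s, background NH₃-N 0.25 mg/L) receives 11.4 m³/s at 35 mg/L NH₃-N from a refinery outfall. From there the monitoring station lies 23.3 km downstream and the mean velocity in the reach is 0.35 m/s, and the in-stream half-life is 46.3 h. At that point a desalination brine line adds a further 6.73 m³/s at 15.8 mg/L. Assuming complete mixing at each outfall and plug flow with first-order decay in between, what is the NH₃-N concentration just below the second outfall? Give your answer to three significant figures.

After mixing, C = (106.0·0.2500 + 11.40·35.00) / 117.4 = 425.5/117.4 = 3.624 mg/L; combined flow 117.4 m³/s.
Travel time t = 23.3·1000 / 0.35 = 66570 s = 18.49 h.
Half-life 46.3 h → k = ln 2 / 46.3 = 0.01497 h⁻¹ = 0.3593 d⁻¹.
First-order decay: C = 3.624·exp(−k·t) = 3.624·0.7582 = 2.748 mg/L.
Second outfall: C = (117.4·2.748 + 6.730·15.80)/124.1 = 3.456 mg/L.

3.46 mg/L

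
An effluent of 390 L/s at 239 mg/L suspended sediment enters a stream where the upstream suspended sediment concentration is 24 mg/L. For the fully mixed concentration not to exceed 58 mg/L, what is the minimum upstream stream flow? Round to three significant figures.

Set C_mix = 58: (Q·24.00 + 390.0·239.0) / (Q + 390.0) = 58
→ Q = 390.0·(239.0 − 58)/(58 − 24.00) = 2076 L/s.

2080 L/s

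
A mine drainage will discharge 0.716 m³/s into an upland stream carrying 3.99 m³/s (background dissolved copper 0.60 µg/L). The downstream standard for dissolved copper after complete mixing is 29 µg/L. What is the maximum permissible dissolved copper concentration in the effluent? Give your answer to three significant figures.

187 µg/L

At the limit, (Qr·Cr + Qe·Cₑ)/(Qr + Qe) = 29:
Cₑ = (4.706·29 − 3.990·0.6000) / 0.7160 = 187.3 µg/L.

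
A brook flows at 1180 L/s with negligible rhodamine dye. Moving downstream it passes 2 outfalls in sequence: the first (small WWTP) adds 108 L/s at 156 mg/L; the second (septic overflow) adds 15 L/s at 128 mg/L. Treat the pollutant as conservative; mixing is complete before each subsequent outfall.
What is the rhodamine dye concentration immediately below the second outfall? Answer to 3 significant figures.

14.4 mg/L

Outfall 1: combined Q = 1288 L/s; C = (1180·0 + 108.0·156.0)/1288 = 13.08 mg/L.
Outfall 2: combined Q = 1303 L/s; C = (1288·13.08 + 15.00·128.0)/1303 = 14.40 mg/L.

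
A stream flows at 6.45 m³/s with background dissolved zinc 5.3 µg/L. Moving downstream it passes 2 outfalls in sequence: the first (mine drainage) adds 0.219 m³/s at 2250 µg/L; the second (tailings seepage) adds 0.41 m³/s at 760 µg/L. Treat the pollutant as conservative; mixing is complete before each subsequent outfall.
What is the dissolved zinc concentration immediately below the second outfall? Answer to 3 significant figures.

118 µg/L

After outfall 1: Q = 6.450 + 0.2190 = 6.669 m³/s; C = (6.450·5.300 + 0.2190·2250)/6.669 = 79.01 µg/L.
After outfall 2: Q = 6.669 + 0.4100 = 7.079 m³/s; C = (6.669·79.01 + 0.4100·760.0)/7.079 = 118.5 µg/L.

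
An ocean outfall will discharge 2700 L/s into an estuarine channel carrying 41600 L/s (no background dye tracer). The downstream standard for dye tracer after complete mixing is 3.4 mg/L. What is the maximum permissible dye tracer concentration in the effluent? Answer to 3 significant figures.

At the limit, (Qr·Cr + Qe·Cₑ)/(Qr + Qe) = 3.4:
Cₑ = (44300·3.4 − 41600·0) / 2700 = 55.79 mg/L.

55.8 mg/L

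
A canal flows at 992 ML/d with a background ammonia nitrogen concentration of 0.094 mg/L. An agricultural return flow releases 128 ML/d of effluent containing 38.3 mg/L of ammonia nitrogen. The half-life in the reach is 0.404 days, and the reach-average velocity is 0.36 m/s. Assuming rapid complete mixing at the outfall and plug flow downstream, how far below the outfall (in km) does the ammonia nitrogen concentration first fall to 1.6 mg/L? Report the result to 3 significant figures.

18.6 km

Flow-weighted average: C = (992.0·0.09400 + 128.0·38.30) / 1120 = 4996/1120 = 4.460 mg/L.
Half-life 0.404 d → k = ln 2 / 0.404 = 1.716 d⁻¹.
Set 4.460·exp(−k·t) = 1.6 → t = ln(4.460/1.6)/k = 51630 s = 14.34 h.
Distance = v·t = 0.36·51630 = 18590 m = 18.59 km.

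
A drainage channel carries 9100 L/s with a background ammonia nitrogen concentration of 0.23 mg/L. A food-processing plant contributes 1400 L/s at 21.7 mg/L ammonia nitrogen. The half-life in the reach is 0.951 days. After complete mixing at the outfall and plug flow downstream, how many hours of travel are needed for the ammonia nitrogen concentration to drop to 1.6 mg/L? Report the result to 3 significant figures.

21.7 h

Conservation of mass: C = (9100·0.2300 + 1400·21.70) / 10500 = 32470/10500 = 3.093 mg/L.
Half-life 0.951 d → k = ln 2 / 0.951 = 0.7289 d⁻¹.
3.093·exp(−k·t) = 1.6 → t = ln(3.093/1.6)/k = 78120 s = 21.70 h.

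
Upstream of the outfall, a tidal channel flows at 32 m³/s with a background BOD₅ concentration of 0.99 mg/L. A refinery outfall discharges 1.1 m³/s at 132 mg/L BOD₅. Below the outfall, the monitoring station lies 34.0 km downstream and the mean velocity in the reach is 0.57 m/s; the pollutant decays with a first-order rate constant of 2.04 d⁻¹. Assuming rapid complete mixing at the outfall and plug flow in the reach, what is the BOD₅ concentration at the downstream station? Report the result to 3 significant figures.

1.31 mg/L

Mixed concentration C = ΣQC/ΣQ = (32.00·0.9900 + 1.100·132.0) / 33.10 = 176.9/33.10 = 5.344 mg/L.
Travel time t = 34.0·1000 / 0.57 = 59650 s = 16.57 h.
First-order decay: C = 5.344·exp(−k·t) = 5.344·0.2445 = 1.307 mg/L.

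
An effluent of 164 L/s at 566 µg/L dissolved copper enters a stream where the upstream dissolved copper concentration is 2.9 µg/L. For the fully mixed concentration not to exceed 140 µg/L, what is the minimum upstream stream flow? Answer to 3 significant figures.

Set C_mix = 140: (Q·2.900 + 164.0·566.0) / (Q + 164.0) = 140
→ Q = 164.0·(566.0 − 140)/(140 − 2.900) = 509.6 L/s.

510 L/s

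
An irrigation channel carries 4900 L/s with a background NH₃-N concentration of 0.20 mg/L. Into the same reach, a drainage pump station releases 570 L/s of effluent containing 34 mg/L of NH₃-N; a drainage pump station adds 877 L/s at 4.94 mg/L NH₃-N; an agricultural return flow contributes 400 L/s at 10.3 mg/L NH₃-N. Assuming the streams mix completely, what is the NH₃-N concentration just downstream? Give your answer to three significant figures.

Flow-weighted average: C = (4900·0.2000 + 570.0·34.00 + 877.0·4.940 + 400.0·10.30) / 6747 = 28810/6747 = 4.270 mg/L.

4.27 mg/L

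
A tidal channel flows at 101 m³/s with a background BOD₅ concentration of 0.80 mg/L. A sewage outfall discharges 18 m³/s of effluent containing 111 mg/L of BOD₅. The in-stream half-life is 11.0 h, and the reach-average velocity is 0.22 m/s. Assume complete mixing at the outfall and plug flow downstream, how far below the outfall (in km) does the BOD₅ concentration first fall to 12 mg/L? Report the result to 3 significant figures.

Flow-weighted average: C = (101.0·0.8000 + 18.00·111.0) / 119.0 = 2079/119.0 = 17.47 mg/L.
Half-life 11.0 h → k = ln 2 / 11.0 = 0.06301 h⁻¹ = 1.512 d⁻¹.
Set 17.47·exp(−k·t) = 12 → t = ln(17.47/12)/k = 21450 s = 5.959 h.
Distance = v·t = 0.22·21450 = 4720 m = 4.720 km.

4.72 km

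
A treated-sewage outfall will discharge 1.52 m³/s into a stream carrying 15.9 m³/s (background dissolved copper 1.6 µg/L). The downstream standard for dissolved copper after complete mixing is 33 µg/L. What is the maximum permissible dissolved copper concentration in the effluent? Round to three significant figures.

At the limit, (Qr·Cr + Qe·Cₑ)/(Qr + Qe) = 33:
Cₑ = (17.42·33 − 15.90·1.600) / 1.520 = 361.5 µg/L.

361 µg/L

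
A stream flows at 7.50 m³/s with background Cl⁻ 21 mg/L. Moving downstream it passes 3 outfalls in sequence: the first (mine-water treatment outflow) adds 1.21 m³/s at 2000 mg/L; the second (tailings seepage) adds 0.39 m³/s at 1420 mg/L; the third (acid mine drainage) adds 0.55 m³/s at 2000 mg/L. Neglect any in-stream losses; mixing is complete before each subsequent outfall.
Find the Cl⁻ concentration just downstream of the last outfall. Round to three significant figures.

438 mg/L

After outfall 1: Q = 7.500 + 1.210 = 8.710 m³/s; C = (7.500·21.00 + 1.210·2000)/8.710 = 295.9 mg/L.
After outfall 2: Q = 8.710 + 0.3900 = 9.100 m³/s; C = (8.710·295.9 + 0.3900·1420)/9.100 = 344.1 mg/L.
After outfall 3: Q = 9.100 + 0.5500 = 9.650 m³/s; C = (9.100·344.1 + 0.5500·2000)/9.650 = 438.5 mg/L.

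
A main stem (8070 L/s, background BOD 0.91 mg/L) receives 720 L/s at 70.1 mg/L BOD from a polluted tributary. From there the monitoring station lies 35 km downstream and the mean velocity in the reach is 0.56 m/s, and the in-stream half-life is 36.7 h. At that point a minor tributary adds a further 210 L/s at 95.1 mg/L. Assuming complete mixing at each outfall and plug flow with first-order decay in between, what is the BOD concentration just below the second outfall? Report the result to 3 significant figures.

Mass balance: C = (8070·0.9100 + 720.0·70.10) / 8790 = 57820/8790 = 6.577 mg/L; combined flow 8790 L/s.
Travel time t = 35·1000 / 0.56 = 62500 s = 17.36 h.
Half-life 36.7 h → k = ln 2 / 36.7 = 0.01889 h⁻¹ = 0.4533 d⁻¹.
Applying C = C₀e^(−kt): 6.577 × 0.7204 = 4.739 mg/L.
At the second outfall, C = (8790·4.739 + 210.0·95.10) / (8790 + 210.0) = 6.847 mg/L.

6.85 mg/L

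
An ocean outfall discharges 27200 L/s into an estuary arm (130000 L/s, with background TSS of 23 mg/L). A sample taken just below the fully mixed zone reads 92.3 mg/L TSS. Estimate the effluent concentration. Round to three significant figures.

424 mg/L

Mass balance: 130000·23.00 + 27200·Cₑ = 157200·92.30
→ Cₑ = (157200·92.30 − 130000·23.00) / 27200 = 423.5 mg/L.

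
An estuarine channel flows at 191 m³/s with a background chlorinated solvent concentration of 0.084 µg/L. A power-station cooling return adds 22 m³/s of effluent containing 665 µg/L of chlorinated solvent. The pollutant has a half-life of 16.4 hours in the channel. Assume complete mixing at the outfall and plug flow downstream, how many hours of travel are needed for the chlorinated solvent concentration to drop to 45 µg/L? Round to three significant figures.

10.0 h

Flow-weighted average: C = (191.0·0.08400 + 22.00·665.0) / 213.0 = 14650/213.0 = 68.76 µg/L.
Half-life 16.4 h → k = ln 2 / 16.4 = 0.04227 h⁻¹ = 1.014 d⁻¹.
68.76·exp(−k·t) = 45 → t = ln(68.76/45)/k = 36110 s = 10.03 h.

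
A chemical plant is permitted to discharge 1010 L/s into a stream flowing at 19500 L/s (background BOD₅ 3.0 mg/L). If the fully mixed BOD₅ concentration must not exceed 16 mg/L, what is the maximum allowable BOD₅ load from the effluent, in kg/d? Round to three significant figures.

23300 kg/d

Mass balance at the limit: 19500·3.000 + 1010·Cₑ = 20510·16 → Cₑ = 267.0 mg/L.
1010 L/s = 1.010 m³/s. Load = 1.010 m³/s × 267.0 g/m³ × 86 400 s/d = 23300 kg/d.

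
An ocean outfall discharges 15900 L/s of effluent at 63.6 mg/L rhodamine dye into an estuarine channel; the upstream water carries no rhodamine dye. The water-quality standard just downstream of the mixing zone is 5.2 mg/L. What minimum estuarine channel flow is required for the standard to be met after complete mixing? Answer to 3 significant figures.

179000 L/s

Set C_mix = 5.2: (Q·0 + 15900·63.60) / (Q + 15900) = 5.2
→ Q = 15900·(63.60 − 5.2)/(5.2 − 0) = 178600 L/s.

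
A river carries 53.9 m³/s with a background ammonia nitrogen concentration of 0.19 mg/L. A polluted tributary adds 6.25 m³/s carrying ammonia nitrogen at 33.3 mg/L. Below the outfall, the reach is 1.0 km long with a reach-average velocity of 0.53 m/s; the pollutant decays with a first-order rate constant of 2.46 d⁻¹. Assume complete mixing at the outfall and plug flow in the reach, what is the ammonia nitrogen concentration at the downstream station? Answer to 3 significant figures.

Mass balance: C = (53.90·0.1900 + 6.250·33.30) / 60.15 = 218.4/60.15 = 3.630 mg/L.
Travel time t = 1.0·1000 / 0.53 = 1887 s = 0.5241 h.
Applying C = C₀e^(−kt): 3.630 × 0.9477 = 3.440 mg/L.

3.44 mg/L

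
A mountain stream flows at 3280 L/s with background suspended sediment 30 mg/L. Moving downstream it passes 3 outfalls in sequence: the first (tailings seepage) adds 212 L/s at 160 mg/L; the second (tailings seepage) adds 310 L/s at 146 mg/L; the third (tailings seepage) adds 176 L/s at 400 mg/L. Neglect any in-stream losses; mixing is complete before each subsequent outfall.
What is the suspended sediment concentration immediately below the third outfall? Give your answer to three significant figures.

Outfall 1: combined Q = 3492 L/s; C = (3280·30.00 + 212.0·160.0)/3492 = 37.89 mg/L.
Outfall 2: combined Q = 3802 L/s; C = (3492·37.89 + 310.0·146.0)/3802 = 46.71 mg/L.
Outfall 3: combined Q = 3978 L/s; C = (3802·46.71 + 176.0·400.0)/3978 = 62.34 mg/L.

62.3 mg/L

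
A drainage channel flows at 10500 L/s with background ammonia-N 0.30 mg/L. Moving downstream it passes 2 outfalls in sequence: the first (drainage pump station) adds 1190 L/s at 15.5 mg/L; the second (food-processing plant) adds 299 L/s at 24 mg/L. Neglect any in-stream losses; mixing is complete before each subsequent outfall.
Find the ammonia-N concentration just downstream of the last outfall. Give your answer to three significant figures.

2.40 mg/L

Below outfall 1: Q → 11690 L/s, C = (10500·0.3000 + 1190·15.50)/11690 = 1.847 mg/L.
Below outfall 2: Q → 11990 L/s, C = (11690·1.847 + 299.0·24.00)/11990 = 2.400 mg/L.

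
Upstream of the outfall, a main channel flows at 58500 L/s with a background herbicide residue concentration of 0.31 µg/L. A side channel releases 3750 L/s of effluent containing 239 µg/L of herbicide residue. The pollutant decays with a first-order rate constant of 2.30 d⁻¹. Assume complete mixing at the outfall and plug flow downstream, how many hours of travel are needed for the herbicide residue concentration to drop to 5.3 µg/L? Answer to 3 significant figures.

10.6 h

Conservation of mass: C = (58500·0.3100 + 3750·239.0) / 62250 = 914400/62250 = 14.69 µg/L.
14.69·exp(−k·t) = 5.3 → t = ln(14.69/5.3)/k = 38290 s = 10.64 h.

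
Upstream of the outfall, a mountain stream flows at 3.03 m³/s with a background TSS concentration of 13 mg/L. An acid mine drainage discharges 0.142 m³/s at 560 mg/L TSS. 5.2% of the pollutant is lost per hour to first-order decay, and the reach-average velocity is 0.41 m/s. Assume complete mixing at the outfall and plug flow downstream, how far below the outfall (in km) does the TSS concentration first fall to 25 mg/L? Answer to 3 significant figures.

Conservation of mass: C = (3.030·13.00 + 0.1420·560.0) / 3.172 = 118.9/3.172 = 37.49 mg/L.
5.2%/h lost → k = −ln(1 − 0.052) = 0.05340 h⁻¹.
Set 37.49·exp(−k·t) = 25 → t = ln(37.49/25)/k = 27310 s = 7.587 h.
Distance = v·t = 0.41·27310 = 11200 m = 11.20 km.

11.2 km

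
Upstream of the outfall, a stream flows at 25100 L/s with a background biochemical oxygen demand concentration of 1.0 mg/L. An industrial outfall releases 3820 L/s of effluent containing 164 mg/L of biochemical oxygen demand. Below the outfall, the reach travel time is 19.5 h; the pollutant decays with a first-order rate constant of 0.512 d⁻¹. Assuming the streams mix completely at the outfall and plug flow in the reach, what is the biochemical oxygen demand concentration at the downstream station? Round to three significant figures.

14.9 mg/L

Flow-weighted average: C = (25100·1.000 + 3820·164.0) / 28920 = 651600/28920 = 22.53 mg/L.
Applying C = C₀e^(−kt): 22.53 × 0.6597 = 14.86 mg/L.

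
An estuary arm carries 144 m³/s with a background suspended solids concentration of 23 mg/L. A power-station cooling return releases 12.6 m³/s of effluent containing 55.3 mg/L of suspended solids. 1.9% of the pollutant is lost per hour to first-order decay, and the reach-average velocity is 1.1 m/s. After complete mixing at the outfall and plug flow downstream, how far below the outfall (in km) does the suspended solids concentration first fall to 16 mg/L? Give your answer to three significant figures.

Mixed concentration C = ΣQC/ΣQ = (144.0·23.00 + 12.60·55.30) / 156.6 = 4009/156.6 = 25.60 mg/L.
1.9%/h lost → k = −ln(1 − 0.019) = 0.01918 h⁻¹.
Set 25.60·exp(−k·t) = 16 → t = ln(25.60/16)/k = 88200 s = 24.50 h.
Distance = v·t = 1.1·88200 = 97020 m = 97.02 km.

97.0 km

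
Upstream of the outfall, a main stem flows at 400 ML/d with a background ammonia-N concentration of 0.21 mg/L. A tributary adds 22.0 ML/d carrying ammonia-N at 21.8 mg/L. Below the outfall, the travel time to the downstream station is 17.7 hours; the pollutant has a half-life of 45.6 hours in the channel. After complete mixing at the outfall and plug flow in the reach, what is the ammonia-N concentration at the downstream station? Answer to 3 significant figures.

1.02 mg/L

Mixed concentration C = ΣQC/ΣQ = (400.0·0.2100 + 22.00·21.80) / 422.0 = 563.6/422.0 = 1.336 mg/L.
Half-life 45.6 h → k = ln 2 / 45.6 = 0.01520 h⁻¹ = 0.3648 d⁻¹.
After decay, C = 1.336 × e^(−kt) = 1.336 × 0.7641 = 1.020 mg/L.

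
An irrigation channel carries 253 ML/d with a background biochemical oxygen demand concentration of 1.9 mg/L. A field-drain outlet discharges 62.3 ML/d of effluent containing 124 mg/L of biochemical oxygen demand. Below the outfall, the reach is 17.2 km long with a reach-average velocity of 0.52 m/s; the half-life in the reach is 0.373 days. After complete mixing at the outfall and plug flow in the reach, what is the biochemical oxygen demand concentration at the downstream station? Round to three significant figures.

12.8 mg/L

Flow-weighted average: C = (253.0·1.900 + 62.30·124.0) / 315.3 = 8206/315.3 = 26.03 mg/L.
Travel time t = 17.2·1000 / 0.52 = 33080 s = 9.188 h.
Half-life 0.373 d → k = ln 2 / 0.373 = 1.858 d⁻¹.
Decay over the reach: 26.03·exp(−kt) = 26.03·0.4909 = 12.78 mg/L.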